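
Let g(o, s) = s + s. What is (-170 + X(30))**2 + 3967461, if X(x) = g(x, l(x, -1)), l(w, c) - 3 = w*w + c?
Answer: 6637417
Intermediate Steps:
l(w, c) = 3 + c + w**2 (l(w, c) = 3 + (w*w + c) = 3 + (w**2 + c) = 3 + (c + w**2) = 3 + c + w**2)
g(o, s) = 2*s
X(x) = 4 + 2*x**2 (X(x) = 2*(3 - 1 + x**2) = 2*(2 + x**2) = 4 + 2*x**2)
(-170 + X(30))**2 + 3967461 = (-170 + (4 + 2*30**2))**2 + 3967461 = (-170 + (4 + 2*900))**2 + 3967461 = (-170 + (4 + 1800))**2 + 3967461 = (-170 + 1804)**2 + 3967461 = 1634**2 + 3967461 = 2669956 + 3967461 = 6637417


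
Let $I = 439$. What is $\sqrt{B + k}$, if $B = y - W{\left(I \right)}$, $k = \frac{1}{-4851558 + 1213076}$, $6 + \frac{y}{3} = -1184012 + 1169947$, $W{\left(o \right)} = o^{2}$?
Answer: $\frac{i \sqrt{3110185802736333098}}{3638482} \approx 484.7 i$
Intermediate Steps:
$y = -42213$ ($y = -18 + 3 \left(-1184012 + 1169947\right) = -18 + 3 \left(-14065\right) = -18 - 42195 = -42213$)
$k = - \frac{1}{3638482}$ ($k = \frac{1}{-3638482} = - \frac{1}{3638482} \approx -2.7484 \cdot 10^{-7}$)
$B = -234934$ ($B = -42213 - 439^{2} = -42213 - 192721 = -234934$)
$\sqrt{B + k} = \sqrt{-234934 - \frac{1}{3638482}} = \sqrt{- \frac{854803130189}{3638482}} = \frac{i \sqrt{3110185802736333098}}{3638482}$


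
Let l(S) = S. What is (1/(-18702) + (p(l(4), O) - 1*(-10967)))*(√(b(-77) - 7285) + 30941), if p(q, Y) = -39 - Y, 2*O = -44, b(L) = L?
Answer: 6336311441959/18702 + 204786899*I*√818/6234 ≈ 3.388e+8 + 9.3953e+5*I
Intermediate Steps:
O = -22 (O = (½)*(-44) = -22)
(1/(-18702) + (p(l(4), O) - 1*(-10967)))*(√(b(-77) - 7285) + 30941) = (1/(-18702) + ((-39 - 1*(-22)) - 1*(-10967)))*(√(-77 - 7285) + 30941) = (-1/18702 + ((-39 + 22) + 10967))*(√(-7362) + 30941) = (-1/18702 + (-17 + 10967))*(3*I*√818 + 30941) = (-1/18702 + 10950)*(30941 + 3*I*√818) = 204786899*(30941 + 3*I*√818)/18702 = 6336311441959/18702 + 204786899*I*√818/6234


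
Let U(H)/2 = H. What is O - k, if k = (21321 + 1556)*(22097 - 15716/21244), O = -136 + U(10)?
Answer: -2684690641802/5311 ≈ -5.0550e+8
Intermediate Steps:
U(H) = 2*H
O = -116 (O = -136 + 2*10 = -136 + 20 = -116)
k = 2684690025726/5311 (k = 22877*(22097 - 15716*1/21244) = 22877*(22097 - 3929/5311) = 22877*(117353238/5311) = 2684690025726/5311 ≈ 5.0550e+8)
O - k = -116 - 1*2684690025726/5311 = -116 - 2684690025726/5311 = -2684690641802/5311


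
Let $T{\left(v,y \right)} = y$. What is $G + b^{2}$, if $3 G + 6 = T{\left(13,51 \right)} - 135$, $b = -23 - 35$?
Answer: $3334$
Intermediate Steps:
$b = -58$ ($b = -23 - 35 = -58$)
$G = -30$ ($G = -2 + \frac{51 - 135}{3} = -2 + \frac{1}{3} \left(-84\right) = -2 - 28 = -30$)
$G + b^{2} = -30 + \left(-58\right)^{2} = -30 + 3364 = 3334$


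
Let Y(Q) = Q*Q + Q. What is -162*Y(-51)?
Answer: -413100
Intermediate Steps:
Y(Q) = Q + Q² (Y(Q) = Q² + Q = Q + Q²)
-162*Y(-51) = -(-8262)*(1 - 51) = -(-8262)*(-50) = -162*2550 = -413100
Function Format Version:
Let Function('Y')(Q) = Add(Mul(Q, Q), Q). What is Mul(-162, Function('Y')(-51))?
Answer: -413100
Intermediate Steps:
Function('Y')(Q) = Add(Q, Pow(Q, 2)) (Function('Y')(Q) = Add(Pow(Q, 2), Q) = Add(Q, Pow(Q, 2)))
Mul(-162, Function('Y')(-51)) = Mul(-162, Mul(-51, Add(1, -51))) = Mul(-162, Mul(-51, -50)) = Mul(-162, 2550) = -413100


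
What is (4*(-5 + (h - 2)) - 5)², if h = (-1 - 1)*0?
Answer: 1089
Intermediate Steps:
h = 0 (h = -2*0 = 0)
(4*(-5 + (h - 2)) - 5)² = (4*(-5 + (0 - 2)) - 5)² = (4*(-5 - 2) - 5)² = (4*(-7) - 5)² = (-28 - 5)² = (-33)² = 1089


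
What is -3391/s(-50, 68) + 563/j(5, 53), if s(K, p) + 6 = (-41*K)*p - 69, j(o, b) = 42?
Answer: 78297553/5851650 ≈ 13.380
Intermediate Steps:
s(K, p) = -75 - 41*K*p (s(K, p) = -6 + ((-41*K)*p - 69) = -6 + (-41*K*p - 69) = -6 + (-69 - 41*K*p) = -75 - 41*K*p)
-3391/s(-50, 68) + 563/j(5, 53) = -3391/(-75 - 41*(-50)*68) + 563/42 = -3391/(-75 + 139400) + 563*(1/42) = -3391/139325 + 563/42 = 78297553/5851650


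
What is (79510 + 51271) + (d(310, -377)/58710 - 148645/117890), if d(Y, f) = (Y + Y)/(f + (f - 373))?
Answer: 20402501875695277/156006595626 ≈ 1.3078e+5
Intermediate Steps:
d(Y, f) = 2*Y/(-373 + 2*f) (d(Y, f) = (2*Y)/(f + (-373 + f)) = (2*Y)/(-373 + 2*f) = 2*Y/(-373 + 2*f))
(79510 + 51271) + (d(310, -377)/58710 - 148645/117890) = (79510 + 51271) + ((2*310/(-373 + 2*(-377)))/58710 - 148645/117890) = 130781 + ((2*310/(-373 - 754))*(1/58710) - 148645*1/117890) = 130781 + ((2*310/(-1127))*(1/58710) - 29729/23578) = 130781 + ((2*310*(-1/1127))*(1/58710) - 29729/23578) = 130781 + (-620/1127*1/58710 - 29729/23578) = 130781 + (-62/6616617 - 29729/23578) = 130781 - 196706868629/156006595626 = 20402501875695277/156006595626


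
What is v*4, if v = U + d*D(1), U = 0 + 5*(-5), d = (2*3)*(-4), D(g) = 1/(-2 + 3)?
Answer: -196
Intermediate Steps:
D(g) = 1 (D(g) = 1/1 = 1)
d = -24 (d = 6*(-4) = -24)
U = -25 (U = 0 - 25 = -25)
v = -49 (v = -25 - 24*1 = -25 - 24 = -49)
v*4 = -49*4 = -196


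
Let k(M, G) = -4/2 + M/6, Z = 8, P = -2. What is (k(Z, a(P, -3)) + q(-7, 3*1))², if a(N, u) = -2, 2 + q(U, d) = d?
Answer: ⅑ ≈ 0.11111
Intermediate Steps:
q(U, d) = -2 + d
k(M, G) = -2 + M/6 (k(M, G) = -4*½ + M*(⅙) = -2 + M/6)
(k(Z, a(P, -3)) + q(-7, 3*1))² = ((-2 + (⅙)*8) + (-2 + 3*1))² = ((-2 + 4/3) + (-2 + 3))² = (-⅔ + 1)² = (⅓)² = ⅑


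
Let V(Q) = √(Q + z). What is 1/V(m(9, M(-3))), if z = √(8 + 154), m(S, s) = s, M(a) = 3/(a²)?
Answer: √3/√(1 + 27*√2) ≈ 0.27670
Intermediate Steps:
M(a) = 3/a²
z = 9*√2 (z = √162 = 9*√2 ≈ 12.728)
V(Q) = √(Q + 9*√2)
1/V(m(9, M(-3))) = 1/(√(3/(-3)² + 9*√2)) = 1/(√(3*(⅑) + 9*√2)) = 1/(√(⅓ + 9*√2)) = (⅓ + 9*√2)^(-½)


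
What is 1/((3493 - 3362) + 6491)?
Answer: 1/6622 ≈ 0.00015101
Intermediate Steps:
1/((3493 - 3362) + 6491) = 1/(131 + 6491) = 1/6622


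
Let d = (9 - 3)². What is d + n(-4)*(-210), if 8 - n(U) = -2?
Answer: -2064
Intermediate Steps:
n(U) = 10 (n(U) = 8 - 1*(-2) = 8 + 2 = 10)
d = 36 (d = 6² = 36)
d + n(-4)*(-210) = 36 + 10*(-210) = 36 - 2100 = -2064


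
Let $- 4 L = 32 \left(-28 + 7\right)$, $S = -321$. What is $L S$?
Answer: $-53928$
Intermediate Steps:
$L = 168$ ($L = - \frac{32 \left(-28 + 7\right)}{4} = - \frac{32 \left(-21\right)}{4} = \left(- \frac{1}{4}\right) \left(-672\right) = 168$)
$L S = 168 \left(-321\right) = -53928$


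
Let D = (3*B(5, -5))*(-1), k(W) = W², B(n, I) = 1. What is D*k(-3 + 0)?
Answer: -27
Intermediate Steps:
D = -3 (D = (3*1)*(-1) = 3*(-1) = -3)
D*k(-3 + 0) = -3*(-3 + 0)² = -3*(-3)² = -3*9 = -27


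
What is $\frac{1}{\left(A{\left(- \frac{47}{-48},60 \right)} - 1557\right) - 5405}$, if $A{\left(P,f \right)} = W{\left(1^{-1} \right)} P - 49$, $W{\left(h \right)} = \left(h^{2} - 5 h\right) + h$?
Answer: $- \frac{16}{112223} \approx -0.00014257$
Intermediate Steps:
$W{\left(h \right)} = h^{2} - 4 h$
$A{\left(P,f \right)} = -49 - 3 P$ ($A{\left(P,f \right)} = \frac{-4 + 1^{-1}}{1} P - 49 = 1 \left(-4 + 1\right) P - 49 = 1 \left(-3\right) P - 49 = - 3 P - 49 = -49 - 3 P$)
$\frac{1}{\left(A{\left(- \frac{47}{-48},60 \right)} - 1557\right) - 5405} = \frac{1}{\left(\left(-49 - 3 \left(- \frac{47}{-48}\right)\right) - 1557\right) - 5405} = \frac{1}{\left(\left(-49 - 3 \left(\left(-47\right) \left(- \frac{1}{48}\right)\right)\right) - 1557\right) - 5405} = \frac{1}{\left(\left(-49 - \frac{47}{16}\right) - 1557\right) - 5405} = \frac{1}{\left(- \frac{831}{16} - 1557\right) - 5405} = \frac{1}{- \frac{25743}{16} - 5405} = \frac{1}{- \frac{112223}{16}} = - \frac{16}{112223}$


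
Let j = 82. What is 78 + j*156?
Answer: 12870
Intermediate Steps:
78 + j*156 = 78 + 82*156 = 78 + 12792 = 12870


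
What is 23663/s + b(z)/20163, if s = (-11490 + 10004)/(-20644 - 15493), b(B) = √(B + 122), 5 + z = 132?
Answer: 855109831/1486 + √249/20163 ≈ 5.7544e+5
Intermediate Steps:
z = 127 (z = -5 + 132 = 127)
b(B) = √(122 + B)
s = 1486/36137 (s = -1486/(-36137) = -1486*(-1/36137) = 1486/36137 ≈ 0.041121)
23663/s + b(z)/20163 = 23663/(1486/36137) + √(122 + 127)/20163 = 23663*(36137/1486) + √249*(1/20163) = 855109831/1486 + √249/20163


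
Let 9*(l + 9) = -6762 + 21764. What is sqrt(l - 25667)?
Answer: I*sqrt(216082)/3 ≈ 154.95*I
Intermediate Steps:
l = 14921/9 (l = -9 + (-6762 + 21764)/9 = -9 + (1/9)*15002 = -9 + 15002/9 = 14921/9 ≈ 1657.9)
sqrt(l - 25667) = sqrt(14921/9 - 25667) = sqrt(-216082/9) = I*sqrt(216082)/3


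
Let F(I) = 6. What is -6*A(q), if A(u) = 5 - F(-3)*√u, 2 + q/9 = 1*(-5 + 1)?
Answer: -30 + 108*I*√6 ≈ -30.0 + 264.54*I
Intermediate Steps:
q = -54 (q = -18 + 9*(1*(-5 + 1)) = -18 + 9*(1*(-4)) = -18 + 9*(-4) = -18 - 36 = -54)
A(u) = 5 - 6*√u
-6*A(q) = -6*(5 - 18*I*√6) = -30 + 108*I*√6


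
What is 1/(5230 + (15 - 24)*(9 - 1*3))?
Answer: 1/5176 ≈ 0.00019320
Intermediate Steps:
1/(5230 + (15 - 24)*(9 - 1*3)) = 1/(5230 - 9*(9 - 3)) = 1/(5230 - 9*6) = 1/(5230 - 54) = 1/5176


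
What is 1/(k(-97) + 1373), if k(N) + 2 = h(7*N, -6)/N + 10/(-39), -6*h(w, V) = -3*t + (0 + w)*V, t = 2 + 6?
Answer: 3783/5211848 ≈ 0.00072585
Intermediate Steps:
t = 8
h(w, V) = 4 - V*w/6 (h(w, V) = -(-3*8 + (0 + w)*V)/6 = -(-24 + w*V)/6 = -(-24 + V*w)/6 = 4 - V*w/6)
k(N) = -88/39 + (4 + 7*N)/N (k(N) = -2 + ((4 - ⅙*(-6)*7*N)/N + 10/(-39)) = -2 + ((4 + 7*N)/N + 10*(-1/39)) = -2 + ((4 + 7*N)/N - 10/39) = -2 + (-10/39 + (4 + 7*N)/N) = -88/39 + (4 + 7*N)/N)
1/(k(-97) + 1373) = 1/((185/39 + 4/(-97)) + 1373) = 1/((185/39 + 4*(-1/97)) + 1373) = 1/((185/39 - 4/97) + 1373) = 1/(17789/3783 + 1373) = 1/(5211848/3783) = 3783/5211848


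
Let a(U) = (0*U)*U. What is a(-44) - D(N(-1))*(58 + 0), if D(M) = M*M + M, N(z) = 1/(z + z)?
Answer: 29/2 ≈ 14.500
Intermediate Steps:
N(z) = 1/(2*z)
a(U) = 0 (a(U) = 0*U = 0)
D(M) = M + M² (D(M) = M² + M = M + M²)
a(-44) - D(N(-1))*(58 + 0) = 0 - ((½)/(-1))*(1 + (½)/(-1))*(58 + 0) = 0 - ((½)*(-1))*(1 + (½)*(-1))*58 = 0 - (-(1 - ½)/2)*58 = 0 - (-½*½)*58 = 0 - (-1)*58/4 = 0 - 1*(-29/2) = 0 + 29/2 = 29/2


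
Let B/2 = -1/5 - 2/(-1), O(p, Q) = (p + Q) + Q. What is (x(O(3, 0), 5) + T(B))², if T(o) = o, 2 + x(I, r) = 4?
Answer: 784/25 ≈ 31.360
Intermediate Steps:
O(p, Q) = p + 2*Q (O(p, Q) = (Q + p) + Q = p + 2*Q)
x(I, r) = 2 (x(I, r) = -2 + 4 = 2)
B = 18/5 (B = 2*(-1/5 - 2/(-1)) = 2*(-1*⅕ - 2*(-1)) = 2*(-⅕ + 2) = 2*(9/5) = 18/5 ≈ 3.6000)
(x(O(3, 0), 5) + T(B))² = (2 + 18/5)² = (28/5)² = 784/25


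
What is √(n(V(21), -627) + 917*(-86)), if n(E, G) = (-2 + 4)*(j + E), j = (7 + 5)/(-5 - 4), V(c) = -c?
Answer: 4*I*√44385/3 ≈ 280.9*I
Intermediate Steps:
j = -4/3 (j = 12/(-9) = 12*(-⅑) = -4/3 ≈ -1.3333)
n(E, G) = -8/3 + 2*E (n(E, G) = (-2 + 4)*(-4/3 + E) = 2*(-4/3 + E) = -8/3 + 2*E)
√(n(V(21), -627) + 917*(-86)) = √((-8/3 + 2*(-1*21)) + 917*(-86)) = √((-8/3 + 2*(-21)) - 78862) = √((-8/3 - 42) - 78862) = √(-134/3 - 78862) = √(-236720/3) = 4*I*√44385/3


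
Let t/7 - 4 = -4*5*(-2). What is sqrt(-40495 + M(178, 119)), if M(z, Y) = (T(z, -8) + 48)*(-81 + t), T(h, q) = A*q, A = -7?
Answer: I*sqrt(16887) ≈ 129.95*I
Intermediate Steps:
T(h, q) = -7*q
t = 308 (t = 28 + 7*(-4*5*(-2)) = 28 + 7*(-20*(-2)) = 28 + 7*40 = 28 + 280 = 308)
M(z, Y) = 23608 (M(z, Y) = (-7*(-8) + 48)*(-81 + 308) = (56 + 48)*227 = 104*227 = 23608)
sqrt(-40495 + M(178, 119)) = sqrt(-40495 + 23608) = sqrt(-16887) = I*sqrt(16887)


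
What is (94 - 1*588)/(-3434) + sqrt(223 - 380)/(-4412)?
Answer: 247/1717 - I*sqrt(157)/4412 ≈ 0.14386 - 0.00284*I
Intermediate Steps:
(94 - 1*588)/(-3434) + sqrt(223 - 380)/(-4412) = (94 - 588)*(-1/3434) + sqrt(-157)*(-1/4412) = -494*(-1/3434) + (I*sqrt(157))*(-1/4412) = 247/1717 - I*sqrt(157)/4412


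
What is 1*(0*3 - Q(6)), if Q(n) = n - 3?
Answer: -3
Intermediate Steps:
Q(n) = -3 + n
1*(0*3 - Q(6)) = 1*(0*3 - (-3 + 6)) = 1*(0 - 1*3) = 1*(0 - 3) = 1*(-3) = -3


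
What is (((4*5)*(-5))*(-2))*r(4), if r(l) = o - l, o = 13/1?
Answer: 1800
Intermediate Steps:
o = 13 (o = 13*1 = 13)
r(l) = 13 - l
(((4*5)*(-5))*(-2))*r(4) = (((4*5)*(-5))*(-2))*(13 - 1*4) = ((20*(-5))*(-2))*(13 - 4) = -100*(-2)*9 = 200*9 = 1800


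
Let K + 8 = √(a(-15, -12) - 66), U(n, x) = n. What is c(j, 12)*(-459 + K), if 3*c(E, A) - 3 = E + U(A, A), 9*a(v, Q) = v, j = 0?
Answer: -2335 + 5*I*√609/3 ≈ -2335.0 + 41.13*I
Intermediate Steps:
a(v, Q) = v/9
c(E, A) = 1 + A/3 + E/3 (c(E, A) = 1 + (E + A)/3 = 1 + (A + E)/3 = 1 + (A/3 + E/3) = 1 + A/3 + E/3)
K = -8 + I*√609/3 (K = -8 + √((⅑)*(-15) - 66) = -8 + √(-5/3 - 66) = -8 + √(-203/3) = -8 + I*√609/3 ≈ -8.0 + 8.226*I)
c(j, 12)*(-459 + K) = (1 + (⅓)*12 + (⅓)*0)*(-459 + (-8 + I*√609/3)) = (1 + 4 + 0)*(-467 + I*√609/3) = 5*(-467 + I*√609/3) = -2335 + 5*I*√609/3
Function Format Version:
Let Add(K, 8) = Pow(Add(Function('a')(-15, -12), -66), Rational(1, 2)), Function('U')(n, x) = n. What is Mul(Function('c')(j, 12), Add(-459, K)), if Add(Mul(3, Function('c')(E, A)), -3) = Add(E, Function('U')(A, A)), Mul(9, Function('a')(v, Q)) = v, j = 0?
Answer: Add(-2335, Mul(Rational(5, 3), I, Pow(609, Rational(1, 2)))) ≈ Add(-2335.0, Mul(41.130, I))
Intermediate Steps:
Function('a')(v, Q) = Mul(Rational(1, 9), v)
Function('c')(E, A) = Add(1, Mul(Rational(1, 3), A), Mul(Rational(1, 3), E)) (Function('c')(E, A) = Add(1, Mul(Rational(1, 3), Add(E, A))) = Add(1, Mul(Rational(1, 3), Add(A, E))) = Add(1, Add(Mul(Rational(1, 3), A), Mul(Rational(1, 3), E))) = Add(1, Mul(Rational(1, 3), A), Mul(Rational(1, 3), E)))
K = Add(-8, Mul(Rational(1, 3), I, Pow(609, Rational(1, 2)))) (K = Add(-8, Pow(Add(Mul(Rational(1, 9), -15), -66), Rational(1, 2))) = Add(-8, Pow(Add(Rational(-5, 3), -66), Rational(1, 2))) = Add(-8, Pow(Rational(-203, 3), Rational(1, 2))) = Add(-8, Mul(Rational(1, 3), I, Pow(609, Rational(1, 2)))) ≈ Add(-8.0000, Mul(8.2260, I)))
Mul(Function('c')(j, 12), Add(-459, K)) = Mul(Add(1, Mul(Rational(1, 3), 12), Mul(Rational(1, 3), 0)), Add(-459, Add(-8, Mul(Rational(1, 3), I, Pow(609, Rational(1, 2)))))) = Mul(Add(1, 4, 0), Add(-467, Mul(Rational(1, 3), I, Pow(609, Rational(1, 2))))) = Mul(5, Add(-467, Mul(Rational(1, 3), I, Pow(609, Rational(1, 2))))) = Add(-2335, Mul(Rational(5, 3), I, Pow(609, Rational(1, 2))))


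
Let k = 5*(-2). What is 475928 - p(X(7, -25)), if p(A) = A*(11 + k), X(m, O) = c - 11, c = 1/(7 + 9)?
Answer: 7615023/16 ≈ 4.7594e+5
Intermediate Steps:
k = -10
c = 1/16 ≈ 0.062500
X(m, O) = -175/16 (X(m, O) = 1/16 - 11 = -175/16)
p(A) = A (p(A) = A*(11 - 10) = A*1 = A)
475928 - p(X(7, -25)) = 475928 - 1*(-175/16) = 475928 + 175/16 = 7615023/16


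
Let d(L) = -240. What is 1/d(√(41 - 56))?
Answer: -1/240 ≈ -0.0041667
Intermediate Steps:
1/d(√(41 - 56)) = 1/(-240) = -1/240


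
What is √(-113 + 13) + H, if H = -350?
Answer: -350 + 10*I ≈ -350.0 + 10.0*I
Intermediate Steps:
√(-113 + 13) + H = √(-113 + 13) - 350 = √(-100) - 350 = 10*I - 350 = -350 + 10*I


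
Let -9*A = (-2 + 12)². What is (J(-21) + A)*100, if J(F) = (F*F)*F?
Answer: -8344900/9 ≈ -9.2721e+5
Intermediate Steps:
A = -100/9 (A = -(-2 + 12)²/9 = -⅑*10² = -⅑*100 = -100/9 ≈ -11.111)
J(F) = F³ (J(F) = F²*F = F³)
(J(-21) + A)*100 = ((-21)³ - 100/9)*100 = (-9261 - 100/9)*100 = -83449/9*100 = -8344900/9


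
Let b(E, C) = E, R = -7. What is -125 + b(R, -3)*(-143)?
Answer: 876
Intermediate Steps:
-125 + b(R, -3)*(-143) = -125 - 7*(-143) = -125 + 1001 = 876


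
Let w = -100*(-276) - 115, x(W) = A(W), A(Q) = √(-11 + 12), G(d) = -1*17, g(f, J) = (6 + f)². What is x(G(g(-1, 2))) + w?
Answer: 27486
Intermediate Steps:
G(d) = -17
A(Q) = 1 (A(Q) = √1 = 1)
x(W) = 1
w = 27485 (w = 27600 - 115 = 27485)
x(G(g(-1, 2))) + w = 1 + 27485 = 27486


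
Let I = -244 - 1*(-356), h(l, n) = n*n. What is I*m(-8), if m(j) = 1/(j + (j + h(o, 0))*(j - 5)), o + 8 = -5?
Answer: 7/6 ≈ 1.1667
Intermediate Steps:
o = -13 (o = -8 - 5 = -13)
h(l, n) = n**2
I = 112 (I = -244 + 356 = 112)
m(j) = 1/(j + j*(-5 + j)) (m(j) = 1/(j + (j + 0**2)*(j - 5)) = 1/(j + (j + 0)*(-5 + j)) = 1/(j + j*(-5 + j)))
I*m(-8) = 112*(1/((-8)*(-4 - 8))) = 112*(-1/8/(-12)) = 112*(-1/8*(-1/12)) = 112*(1/96) = 7/6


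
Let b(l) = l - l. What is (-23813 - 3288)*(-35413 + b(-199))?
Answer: 959727713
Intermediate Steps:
b(l) = 0
(-23813 - 3288)*(-35413 + b(-199)) = (-23813 - 3288)*(-35413 + 0) = -27101*(-35413) = 959727713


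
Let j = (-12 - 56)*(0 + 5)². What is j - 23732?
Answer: -25432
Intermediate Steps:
j = -1700 (j = -68*5² = -68*25 = -1700)
j - 23732 = -1700 - 23732 = -25432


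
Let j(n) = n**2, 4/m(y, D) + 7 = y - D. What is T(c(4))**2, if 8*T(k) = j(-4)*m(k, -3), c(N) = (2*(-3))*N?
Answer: 4/49 ≈ 0.081633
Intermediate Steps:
m(y, D) = 4/(-7 + y - D) (m(y, D) = 4/(-7 + (y - D)) = 4/(-7 + y - D))
c(N) = -6*N
T(k) = 8/(-4 + k) (T(k) = ((-4)**2*(4/(-7 + k - 1*(-3))))/8 = (16*(4/(-7 + k + 3)))/8 = (16*(4/(-4 + k)))/8 = (64/(-4 + k))/8 = 8/(-4 + k))
T(c(4))**2 = (8/(-4 - 6*4))**2 = (8/(-4 - 24))**2 = (8/(-28))**2 = (8*(-1/28))**2 = (-2/7)**2 = 4/49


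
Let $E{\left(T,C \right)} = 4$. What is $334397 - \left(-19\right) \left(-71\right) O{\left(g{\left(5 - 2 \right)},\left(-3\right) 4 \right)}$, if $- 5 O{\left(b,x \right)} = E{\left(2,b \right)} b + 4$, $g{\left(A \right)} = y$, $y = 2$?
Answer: $\frac{1688173}{5} \approx 3.3763 \cdot 10^{5}$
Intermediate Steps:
$g{\left(A \right)} = 2$
$O{\left(b,x \right)} = - \frac{4}{5} - \frac{4 b}{5}$ ($O{\left(b,x \right)} = - \frac{4 b + 4}{5} = - \frac{4 + 4 b}{5} = - \frac{4}{5} - \frac{4 b}{5}$)
$334397 - \left(-19\right) \left(-71\right) O{\left(g{\left(5 - 2 \right)},\left(-3\right) 4 \right)} = 334397 - \left(-19\right) \left(-71\right) \left(- \frac{4}{5} - \frac{8}{5}\right) = 334397 - 1349 \left(- \frac{4}{5} - \frac{8}{5}\right) = 334397 - 1349 \left(- \frac{12}{5}\right) = 334397 - - \frac{16188}{5} = 334397 + \frac{16188}{5} = \frac{1688173}{5}$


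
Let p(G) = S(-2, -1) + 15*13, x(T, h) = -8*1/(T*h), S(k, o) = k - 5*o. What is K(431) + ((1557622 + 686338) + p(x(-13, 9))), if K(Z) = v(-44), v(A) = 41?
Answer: 2244199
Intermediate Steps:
x(T, h) = -8/(T*h)
K(Z) = 41
p(G) = 198 (p(G) = (-2 - 5*(-1)) + 15*13 = (-2 + 5) + 195 = 3 + 195 = 198)
K(431) + ((1557622 + 686338) + p(x(-13, 9))) = 41 + ((1557622 + 686338) + 198) = 41 + (2243960 + 198) = 41 + 2244158 = 2244199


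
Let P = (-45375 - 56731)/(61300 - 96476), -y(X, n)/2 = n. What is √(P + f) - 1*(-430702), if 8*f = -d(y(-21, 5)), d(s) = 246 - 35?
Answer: 430702 + I*√7260862834/17588 ≈ 4.307e+5 + 4.8448*I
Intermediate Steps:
y(X, n) = -2*n
P = 51053/17588 (P = -102106/(-35176) = -102106*(-1/35176) = 51053/17588 ≈ 2.9027)
d(s) = 211
f = -211/8 (f = (-1*211)/8 = (⅛)*(-211) = -211/8 ≈ -26.375)
√(P + f) - 1*(-430702) = √(51053/17588 - 211/8) - 1*(-430702) = √(-825661/35176) + 430702 = I*√7260862834/17588 + 430702 = 430702 + I*√7260862834/17588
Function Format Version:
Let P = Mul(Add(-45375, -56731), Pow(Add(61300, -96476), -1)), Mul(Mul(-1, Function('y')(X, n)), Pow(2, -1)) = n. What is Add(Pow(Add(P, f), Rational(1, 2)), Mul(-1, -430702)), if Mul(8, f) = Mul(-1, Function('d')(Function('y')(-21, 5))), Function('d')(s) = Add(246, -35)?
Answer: Add(430702, Mul(Rational(1, 17588), I, Pow(7260862834, Rational(1, 2)))) ≈ Add(4.3070e+5, Mul(4.8448, I))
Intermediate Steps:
Function('y')(X, n) = Mul(-2, n)
P = Rational(51053, 17588) (P = Mul(-102106, Pow(-35176, -1)) = Mul(-102106, Rational(-1, 35176)) = Rational(51053, 17588) ≈ 2.9027)
Function('d')(s) = 211
f = Rational(-211, 8) (f = Mul(Rational(1, 8), Mul(-1, 211)) = Mul(Rational(1, 8), -211) = Rational(-211, 8) ≈ -26.375)
Add(Pow(Add(P, f), Rational(1, 2)), Mul(-1, -430702)) = Add(Pow(Add(Rational(51053, 17588), Rational(-211, 8)), Rational(1, 2)), Mul(-1, -430702)) = Add(Pow(Rational(-825661, 35176), Rational(1, 2)), 430702) = Add(Mul(Rational(1, 17588), I, Pow(7260862834, Rational(1, 2))), 430702) = Add(430702, Mul(Rational(1, 17588), I, Pow(7260862834, Rational(1, 2))))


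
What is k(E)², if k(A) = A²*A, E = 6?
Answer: 46656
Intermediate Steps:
k(A) = A³
k(E)² = (6³)² = 216² = 46656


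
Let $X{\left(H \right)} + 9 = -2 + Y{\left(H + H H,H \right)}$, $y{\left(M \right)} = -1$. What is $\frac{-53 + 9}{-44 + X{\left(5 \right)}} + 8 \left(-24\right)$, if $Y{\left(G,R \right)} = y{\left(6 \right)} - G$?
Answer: $- \frac{8234}{43} \approx -191.49$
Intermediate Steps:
$Y{\left(G,R \right)} = -1 - G$
$X{\left(H \right)} = -12 - H - H^{2}$ ($X{\left(H \right)} = -9 - \left(3 + H + H H\right) = -9 - \left(3 + H + H^{2}\right) = -12 - H - H^{2}$)
$\frac{-53 + 9}{-44 + X{\left(5 \right)}} + 8 \left(-24\right) = \frac{-53 + 9}{-44 - \left(12 + 5 \left(1 + 5\right)\right)} + 8 \left(-24\right) = - \frac{44}{-44 - \left(12 + 5 \cdot 6\right)} - 192 = - \frac{44}{-44 - 42} - 192 = - \frac{44}{-86} - 192 = \left(-44\right) \left(- \frac{1}{86}\right) - 192 = \frac{22}{43} - 192 = - \frac{8234}{43}$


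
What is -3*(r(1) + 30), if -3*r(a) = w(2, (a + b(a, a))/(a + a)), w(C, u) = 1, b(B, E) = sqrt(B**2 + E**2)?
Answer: -89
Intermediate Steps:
r(a) = -1/3 (r(a) = -1/3*1 = -1/3)
-3*(r(1) + 30) = -3*(-1/3 + 30) = -3*89/3 = -89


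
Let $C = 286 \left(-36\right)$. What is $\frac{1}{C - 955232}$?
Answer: $- \frac{1}{965528} \approx -1.0357 \cdot 10^{-6}$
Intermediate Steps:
$C = -10296$
$\frac{1}{C - 955232} = \frac{1}{-10296 - 955232} = \frac{1}{-965528} = - \frac{1}{965528}$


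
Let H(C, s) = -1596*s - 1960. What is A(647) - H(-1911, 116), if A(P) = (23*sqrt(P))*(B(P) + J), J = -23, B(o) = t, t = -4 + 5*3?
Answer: 187096 - 276*sqrt(647) ≈ 1.8008e+5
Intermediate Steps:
H(C, s) = -1960 - 1596*s
t = 11 (t = -4 + 15 = 11)
B(o) = 11
A(P) = -276*sqrt(P) (A(P) = (23*sqrt(P))*(11 - 23) = (23*sqrt(P))*(-12) = -276*sqrt(P))
A(647) - H(-1911, 116) = -276*sqrt(647) - (-1960 - 1596*116) = -276*sqrt(647) - (-1960 - 185136) = -276*sqrt(647) - 1*(-187096) = -276*sqrt(647) + 187096 = 187096 - 276*sqrt(647)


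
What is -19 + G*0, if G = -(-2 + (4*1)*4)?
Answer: -19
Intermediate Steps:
G = -14 (G = -(-2 + 4*4) = -(-2 + 16) = -1*14 = -14)
-19 + G*0 = -19 - 14*0 = -19 + 0 = -19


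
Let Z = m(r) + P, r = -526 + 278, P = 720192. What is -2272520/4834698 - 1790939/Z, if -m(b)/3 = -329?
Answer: -1716257150417/581113778157 ≈ -2.9534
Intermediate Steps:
r = -248
m(b) = 987 (m(b) = -3*(-329) = 987)
Z = 721179 (Z = 987 + 720192 = 721179)
-2272520/4834698 - 1790939/Z = -2272520/4834698 - 1790939/721179 = -2272520*1/4834698 - 1790939*1/721179 = -1136260/2417349 - 1790939/721179 = -1716257150417/581113778157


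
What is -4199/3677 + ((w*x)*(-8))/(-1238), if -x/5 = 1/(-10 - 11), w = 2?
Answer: -54435721/47797323 ≈ -1.1389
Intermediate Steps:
x = 5/21 (x = -5/(-10 - 11) = -5/(-21) = -5*(-1/21) = 5/21 ≈ 0.23810)
-4199/3677 + ((w*x)*(-8))/(-1238) = -4199/3677 + ((2*(5/21))*(-8))/(-1238) = -4199*1/3677 + ((10/21)*(-8))*(-1/1238) = -4199/3677 - 80/21*(-1/1238) = -4199/3677 + 40/12999 = -54435721/47797323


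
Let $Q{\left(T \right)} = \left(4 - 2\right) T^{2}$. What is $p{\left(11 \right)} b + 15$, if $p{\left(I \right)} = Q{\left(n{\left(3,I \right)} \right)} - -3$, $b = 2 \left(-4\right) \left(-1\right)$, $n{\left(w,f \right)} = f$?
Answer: $1975$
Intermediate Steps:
$b = 8$ ($b = \left(-8\right) \left(-1\right) = 8$)
$Q{\left(T \right)} = 2 T^{2}$
$p{\left(I \right)} = 3 + 2 I^{2}$ ($p{\left(I \right)} = 2 I^{2} - -3 = 2 I^{2} + 3 = 3 + 2 I^{2}$)
$p{\left(11 \right)} b + 15 = \left(3 + 2 \cdot 11^{2}\right) 8 + 15 = \left(3 + 2 \cdot 121\right) 8 + 15 = \left(3 + 242\right) 8 + 15 = 245 \cdot 8 + 15 = 1960 + 15 = 1975$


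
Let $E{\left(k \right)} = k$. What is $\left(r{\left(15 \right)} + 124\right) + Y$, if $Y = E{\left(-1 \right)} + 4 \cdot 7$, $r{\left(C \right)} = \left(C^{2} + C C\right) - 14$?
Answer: $587$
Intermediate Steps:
$r{\left(C \right)} = -14 + 2 C^{2}$ ($r{\left(C \right)} = \left(C^{2} + C^{2}\right) - 14 = 2 C^{2} - 14 = -14 + 2 C^{2}$)
$Y = 27$ ($Y = -1 + 4 \cdot 7 = -1 + 28 = 27$)
$\left(r{\left(15 \right)} + 124\right) + Y = \left(\left(-14 + 2 \cdot 15^{2}\right) + 124\right) + 27 = \left(\left(-14 + 2 \cdot 225\right) + 124\right) + 27 = \left(\left(-14 + 450\right) + 124\right) + 27 = \left(436 + 124\right) + 27 = 560 + 27 = 587$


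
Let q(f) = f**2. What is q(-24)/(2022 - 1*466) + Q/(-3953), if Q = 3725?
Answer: -879793/1537717 ≈ -0.57214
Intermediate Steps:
q(-24)/(2022 - 1*466) + Q/(-3953) = (-24)**2/(2022 - 1*466) + 3725/(-3953) = 576/(2022 - 466) + 3725*(-1/3953) = 576/1556 - 3725/3953 = 576*(1/1556) - 3725/3953 = 144/389 - 3725/3953 = -879793/1537717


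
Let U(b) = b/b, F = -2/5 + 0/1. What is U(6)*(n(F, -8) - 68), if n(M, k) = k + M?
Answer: -382/5 ≈ -76.400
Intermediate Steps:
F = -⅖ (F = -2*⅕ + 0*1 = -⅖ + 0 = -⅖ ≈ -0.40000)
n(M, k) = M + k
U(b) = 1
U(6)*(n(F, -8) - 68) = 1*((-⅖ - 8) - 68) = 1*(-42/5 - 68) = 1*(-382/5) = -382/5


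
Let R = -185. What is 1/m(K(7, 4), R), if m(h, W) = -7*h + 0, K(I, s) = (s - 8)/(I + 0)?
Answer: ¼ ≈ 0.25000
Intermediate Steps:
K(I, s) = (-8 + s)/I
m(h, W) = -7*h
1/m(K(7, 4), R) = 1/(-7*(-8 + 4)/7) = 1/(-(-4)) = 1/(-7*(-4/7)) = 1/4 = ¼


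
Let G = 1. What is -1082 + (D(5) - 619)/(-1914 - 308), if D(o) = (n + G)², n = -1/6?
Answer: -86529085/79992 ≈ -1081.7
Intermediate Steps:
n = -⅙ (n = -1*⅙ = -⅙ ≈ -0.16667)
D(o) = 25/36 (D(o) = (-⅙ + 1)² = (⅚)² = 25/36)
-1082 + (D(5) - 619)/(-1914 - 308) = -1082 + (25/36 - 619)/(-1914 - 308) = -1082 - 22259/36/(-2222) = -1082 - 22259/36*(-1/2222) = -1082 + 22259/79992 = -86529085/79992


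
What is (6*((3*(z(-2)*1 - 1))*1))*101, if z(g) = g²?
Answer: 5454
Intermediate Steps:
(6*((3*(z(-2)*1 - 1))*1))*101 = (6*((3*((-2)²*1 - 1))*1))*101 = (6*((3*(4*1 - 1))*1))*101 = (6*((3*(4 - 1))*1))*101 = (6*((3*3)*1))*101 = (6*(9*1))*101 = (6*9)*101 = 54*101 = 5454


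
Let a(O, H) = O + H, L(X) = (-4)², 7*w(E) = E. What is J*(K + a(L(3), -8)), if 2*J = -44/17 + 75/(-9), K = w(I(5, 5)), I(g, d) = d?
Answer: -33977/714 ≈ -47.587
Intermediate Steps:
w(E) = E/7
L(X) = 16
K = 5/7 (K = (⅐)*5 = 5/7 ≈ 0.71429)
a(O, H) = H + O
J = -557/102 (J = (-44/17 + 75/(-9))/2 = (-44*1/17 + 75*(-⅑))/2 = (-44/17 - 25/3)/2 = (½)*(-557/51) = -557/102 ≈ -5.4608)
J*(K + a(L(3), -8)) = -557*(5/7 + (-8 + 16))/102 = -557*(5/7 + 8)/102 = -557/102*61/7 = -33977/714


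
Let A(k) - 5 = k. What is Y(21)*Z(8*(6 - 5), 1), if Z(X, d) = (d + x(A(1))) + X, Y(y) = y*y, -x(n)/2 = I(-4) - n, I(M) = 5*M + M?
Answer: 30429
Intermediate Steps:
A(k) = 5 + k
I(M) = 6*M
x(n) = 48 + 2*n (x(n) = -2*(6*(-4) - n) = -2*(-24 - n) = 48 + 2*n)
Y(y) = y²
Z(X, d) = 60 + X + d (Z(X, d) = (d + (48 + 2*(5 + 1))) + X = (d + (48 + 2*6)) + X = (d + (48 + 12)) + X = (d + 60) + X = (60 + d) + X = 60 + X + d)
Y(21)*Z(8*(6 - 5), 1) = 21²*(60 + 8*(6 - 5) + 1) = 441*(60 + 8*1 + 1) = 441*(60 + 8 + 1) = 441*69 = 30429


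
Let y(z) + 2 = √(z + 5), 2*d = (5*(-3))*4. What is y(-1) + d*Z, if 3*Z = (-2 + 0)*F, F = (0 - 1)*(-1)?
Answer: 20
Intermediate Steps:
F = 1 (F = -1*(-1) = 1)
d = -30 (d = ((5*(-3))*4)/2 = (-15*4)/2 = (½)*(-60) = -30)
y(z) = -2 + √(5 + z) (y(z) = -2 + √(z + 5) = -2 + √(5 + z))
Z = -⅔ (Z = ((-2 + 0)*1)/3 = (-2*1)/3 = (⅓)*(-2) = -⅔ ≈ -0.66667)
y(-1) + d*Z = (-2 + √(5 - 1)) - 30*(-⅔) = (-2 + √4) + 20 = (-2 + 2) + 20 = 0 + 20 = 20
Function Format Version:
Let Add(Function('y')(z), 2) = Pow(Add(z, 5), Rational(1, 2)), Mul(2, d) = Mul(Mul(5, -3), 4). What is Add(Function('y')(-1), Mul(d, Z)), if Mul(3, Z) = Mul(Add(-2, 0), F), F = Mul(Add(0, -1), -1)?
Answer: 20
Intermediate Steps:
F = 1 (F = Mul(-1, -1) = 1)
d = -30 (d = Mul(Rational(1, 2), Mul(Mul(5, -3), 4)) = Mul(Rational(1, 2), Mul(-15, 4)) = Mul(Rational(1, 2), -60) = -30)
Function('y')(z) = Add(-2, Pow(Add(5, z), Rational(1, 2))) (Function('y')(z) = Add(-2, Pow(Add(z, 5), Rational(1, 2))) = Add(-2, Pow(Add(5, z), Rational(1, 2))))
Z = Rational(-2, 3) (Z = Mul(Rational(1, 3), Mul(Add(-2, 0), 1)) = Mul(Rational(1, 3), Mul(-2, 1)) = Mul(Rational(1, 3), -2) = Rational(-2, 3) ≈ -0.66667)
Add(Function('y')(-1), Mul(d, Z)) = Add(Add(-2, Pow(Add(5, -1), Rational(1, 2))), Mul(-30, Rational(-2, 3))) = Add(Add(-2, Pow(4, Rational(1, 2))), 20) = Add(Add(-2, 2), 20) = Add(0, 20) = 20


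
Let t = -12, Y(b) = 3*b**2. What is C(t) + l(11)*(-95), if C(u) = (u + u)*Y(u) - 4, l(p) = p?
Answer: -11417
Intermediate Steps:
C(u) = -4 + 6*u**3 (C(u) = (u + u)*(3*u**2) - 4 = (2*u)*(3*u**2) - 4 = 6*u**3 - 4 = -4 + 6*u**3)
C(t) + l(11)*(-95) = (-4 + 6*(-12)**3) + 11*(-95) = (-4 + 6*(-1728)) - 1045 = (-4 - 10368) - 1045 = -10372 - 1045 = -11417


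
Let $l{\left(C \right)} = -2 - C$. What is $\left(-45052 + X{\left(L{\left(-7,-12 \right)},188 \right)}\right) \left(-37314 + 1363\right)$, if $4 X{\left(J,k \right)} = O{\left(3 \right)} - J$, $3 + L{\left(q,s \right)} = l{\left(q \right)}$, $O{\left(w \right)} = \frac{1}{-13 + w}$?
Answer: $\frac{64787333051}{40} \approx 1.6197 \cdot 10^{9}$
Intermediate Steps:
$L{\left(q,s \right)} = -5 - q$ ($L{\left(q,s \right)} = -3 - \left(2 + q\right) = -5 - q$)
$X{\left(J,k \right)} = - \frac{1}{40} - \frac{J}{4}$ ($X{\left(J,k \right)} = \frac{\frac{1}{-13 + 3} - J}{4} = \frac{\frac{1}{-10} - J}{4} = \frac{- \frac{1}{10} - J}{4} = - \frac{1}{40} - \frac{J}{4}$)
$\left(-45052 + X{\left(L{\left(-7,-12 \right)},188 \right)}\right) \left(-37314 + 1363\right) = \left(-45052 - \left(\frac{1}{40} + \frac{-5 - -7}{4}\right)\right) \left(-37314 + 1363\right) = \left(-45052 - \left(\frac{1}{40} + \frac{-5 + 7}{4}\right)\right) \left(-35951\right) = \left(-45052 - \frac{21}{40}\right) \left(-35951\right) = \left(- \frac{1802101}{40}\right) \left(-35951\right) = \frac{64787333051}{40}$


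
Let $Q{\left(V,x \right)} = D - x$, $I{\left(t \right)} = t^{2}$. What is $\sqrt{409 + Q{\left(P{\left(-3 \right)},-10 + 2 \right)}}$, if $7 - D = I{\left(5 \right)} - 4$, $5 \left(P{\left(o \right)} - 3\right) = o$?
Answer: $\sqrt{403} \approx 20.075$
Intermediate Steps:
$P{\left(o \right)} = 3 + \frac{o}{5}$
$D = -14$ ($D = 7 - \left(5^{2} - 4\right) = 7 - \left(25 - 4\right) = 7 - 21 = -14$)
$Q{\left(V,x \right)} = -14 - x$
$\sqrt{409 + Q{\left(P{\left(-3 \right)},-10 + 2 \right)}} = \sqrt{409 - 6} = \sqrt{403}$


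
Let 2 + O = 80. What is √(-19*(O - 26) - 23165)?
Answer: I*√24153 ≈ 155.41*I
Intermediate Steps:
O = 78 (O = -2 + 80 = 78)
√(-19*(O - 26) - 23165) = √(-19*(78 - 26) - 23165) = √(-19*52 - 23165) = √(-988 - 23165) = √(-24153) = I*√24153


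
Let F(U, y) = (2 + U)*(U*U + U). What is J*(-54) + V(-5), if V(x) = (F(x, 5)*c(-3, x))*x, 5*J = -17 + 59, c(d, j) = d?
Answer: -6768/5 ≈ -1353.6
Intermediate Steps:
J = 42/5 (J = (-17 + 59)/5 = (⅕)*42 = 42/5 ≈ 8.4000)
F(U, y) = (2 + U)*(U + U²) (F(U, y) = (2 + U)*(U² + U) = (2 + U)*(U + U²))
V(x) = -3*x²*(2 + x² + 3*x) (V(x) = ((x*(2 + x² + 3*x))*(-3))*x = (-3*x*(2 + x² + 3*x))*x = -3*x²*(2 + x² + 3*x))
J*(-54) + V(-5) = (42/5)*(-54) + 3*(-5)²*(-2 - 1*(-5)² - 3*(-5)) = -2268/5 + 3*25*(-2 - 1*25 + 15) = -2268/5 + 3*25*(-2 - 25 + 15) = -2268/5 + 3*25*(-12) = -2268/5 - 900 = -6768/5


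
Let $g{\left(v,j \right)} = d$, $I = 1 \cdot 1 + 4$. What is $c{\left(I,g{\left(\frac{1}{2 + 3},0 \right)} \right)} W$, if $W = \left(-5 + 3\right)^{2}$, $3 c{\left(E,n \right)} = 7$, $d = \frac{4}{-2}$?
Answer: $\frac{28}{3} \approx 9.3333$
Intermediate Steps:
$I = 5$ ($I = 1 + 4 = 5$)
$d = -2$ ($d = 4 \left(- \frac{1}{2}\right) = -2$)
$g{\left(v,j \right)} = -2$
$c{\left(E,n \right)} = \frac{7}{3}$ ($c{\left(E,n \right)} = \frac{1}{3} \cdot 7 = \frac{7}{3}$)
$W = 4$ ($W = \left(-2\right)^{2} = 4$)
$c{\left(I,g{\left(\frac{1}{2 + 3},0 \right)} \right)} W = \frac{7}{3} \cdot 4 = \frac{28}{3}$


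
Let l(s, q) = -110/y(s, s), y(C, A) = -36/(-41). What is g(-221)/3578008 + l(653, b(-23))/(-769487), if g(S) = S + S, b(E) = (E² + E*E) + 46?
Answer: 486592367/12389537888532 ≈ 3.9274e-5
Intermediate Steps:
y(C, A) = 36/41 (y(C, A) = -36*(-1/41) = 36/41)
b(E) = 46 + 2*E² (b(E) = (E² + E²) + 46 = 2*E² + 46 = 46 + 2*E²)
l(s, q) = -2255/18 (l(s, q) = -110/36/41 = -110*41/36 = -2255/18)
g(S) = 2*S
g(-221)/3578008 + l(653, b(-23))/(-769487) = (2*(-221))/3578008 - 2255/18/(-769487) = -442*1/3578008 - 2255/18*(-1/769487) = -221/1789004 + 2255/13850766 = 486592367/12389537888532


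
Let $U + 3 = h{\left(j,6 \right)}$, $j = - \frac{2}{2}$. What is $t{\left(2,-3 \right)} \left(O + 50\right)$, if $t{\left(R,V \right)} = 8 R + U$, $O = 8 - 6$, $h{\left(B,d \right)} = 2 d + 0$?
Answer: $1300$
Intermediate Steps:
$j = -1$ ($j = \left(-2\right) \frac{1}{2} = -1$)
$h{\left(B,d \right)} = 2 d$
$U = 9$ ($U = -3 + 2 \cdot 6 = -3 + 12 = 9$)
$O = 2$ ($O = 8 - 6 = 2$)
$t{\left(R,V \right)} = 9 + 8 R$ ($t{\left(R,V \right)} = 8 R + 9 = 9 + 8 R$)
$t{\left(2,-3 \right)} \left(O + 50\right) = \left(9 + 8 \cdot 2\right) \left(2 + 50\right) = \left(9 + 16\right) 52 = 25 \cdot 52 = 1300$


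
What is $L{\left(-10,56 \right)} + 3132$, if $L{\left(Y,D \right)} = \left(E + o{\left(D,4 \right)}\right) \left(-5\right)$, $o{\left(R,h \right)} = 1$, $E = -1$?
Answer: $3132$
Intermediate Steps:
$L{\left(Y,D \right)} = 0$ ($L{\left(Y,D \right)} = \left(-1 + 1\right) \left(-5\right) = 0 \left(-5\right) = 0$)
$L{\left(-10,56 \right)} + 3132 = 0 + 3132 = 3132$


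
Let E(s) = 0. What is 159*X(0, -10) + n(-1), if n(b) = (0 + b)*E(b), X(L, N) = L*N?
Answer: 0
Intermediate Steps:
n(b) = 0 (n(b) = (0 + b)*0 = b*0 = 0)
159*X(0, -10) + n(-1) = 159*(0*(-10)) + 0 = 159*0 + 0 = 0 + 0 = 0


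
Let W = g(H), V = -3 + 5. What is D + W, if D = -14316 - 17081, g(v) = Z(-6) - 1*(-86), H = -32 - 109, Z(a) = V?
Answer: -31309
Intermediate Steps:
V = 2
Z(a) = 2
H = -141
g(v) = 88 (g(v) = 2 - 1*(-86) = 2 + 86 = 88)
W = 88
D = -31397
D + W = -31397 + 88 = -31309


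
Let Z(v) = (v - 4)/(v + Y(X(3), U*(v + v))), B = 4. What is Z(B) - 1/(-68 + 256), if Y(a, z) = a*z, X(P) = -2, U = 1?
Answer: -1/188 ≈ -0.0053191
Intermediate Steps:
Z(v) = -(-4 + v)/(3*v) (Z(v) = (v - 4)/(v - 2*(v + v)) = (-4 + v)/(v - 2*2*v) = (-4 + v)/(v - 4*v) = (-4 + v)/((-3*v)) = (-4 + v)*(-1/(3*v)) = -(-4 + v)/(3*v))
Z(B) - 1/(-68 + 256) = (1/3)*(4 - 1*4)/4 - 1/(-68 + 256) = (1/3)*(1/4)*(4 - 4) - 1/188 = (1/3)*(1/4)*0 - 1*1/188 = 0 - 1/188 = -1/188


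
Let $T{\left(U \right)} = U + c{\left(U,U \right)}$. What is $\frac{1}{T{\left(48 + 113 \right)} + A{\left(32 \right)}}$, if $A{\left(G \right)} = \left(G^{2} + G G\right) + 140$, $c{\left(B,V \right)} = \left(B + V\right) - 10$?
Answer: $\frac{1}{2661} \approx 0.0003758$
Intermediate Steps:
$c{\left(B,V \right)} = -10 + B + V$
$A{\left(G \right)} = 140 + 2 G^{2}$ ($A{\left(G \right)} = \left(G^{2} + G^{2}\right) + 140 = 2 G^{2} + 140 = 140 + 2 G^{2}$)
$T{\left(U \right)} = -10 + 3 U$ ($T{\left(U \right)} = U + \left(-10 + U + U\right) = U + \left(-10 + 2 U\right) = -10 + 3 U$)
$\frac{1}{T{\left(48 + 113 \right)} + A{\left(32 \right)}} = \frac{1}{\left(-10 + 3 \left(48 + 113\right)\right) + \left(140 + 2 \cdot 32^{2}\right)} = \frac{1}{\left(-10 + 3 \cdot 161\right) + \left(140 + 2 \cdot 1024\right)} = \frac{1}{\left(-10 + 483\right) + \left(140 + 2048\right)} = \frac{1}{473 + 2188} = \frac{1}{2661}$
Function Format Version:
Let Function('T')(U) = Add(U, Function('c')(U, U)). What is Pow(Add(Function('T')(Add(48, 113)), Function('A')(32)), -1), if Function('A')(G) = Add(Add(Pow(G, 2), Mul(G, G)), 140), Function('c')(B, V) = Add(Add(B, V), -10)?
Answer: Rational(1, 2661) ≈ 0.00037580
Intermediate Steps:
Function('c')(B, V) = Add(-10, B, V)
Function('A')(G) = Add(140, Mul(2, Pow(G, 2))) (Function('A')(G) = Add(Add(Pow(G, 2), Pow(G, 2)), 140) = Add(Mul(2, Pow(G, 2)), 140) = Add(140, Mul(2, Pow(G, 2))))
Function('T')(U) = Add(-10, Mul(3, U)) (Function('T')(U) = Add(U, Add(-10, U, U)) = Add(U, Add(-10, Mul(2, U))) = Add(-10, Mul(3, U)))
Pow(Add(Function('T')(Add(48, 113)), Function('A')(32)), -1) = Pow(Add(Add(-10, Mul(3, Add(48, 113))), Add(140, Mul(2, Pow(32, 2)))), -1) = Pow(Add(Add(-10, Mul(3, 161)), Add(140, Mul(2, 1024))), -1) = Pow(Add(Add(-10, 483), Add(140, 2048)), -1) = Pow(Add(473, 2188), -1) = Pow(2661, -1) = Rational(1, 2661)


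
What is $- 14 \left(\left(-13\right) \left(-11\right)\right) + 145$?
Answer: $-1857$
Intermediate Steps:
$- 14 \left(\left(-13\right) \left(-11\right)\right) + 145 = \left(-14\right) 143 + 145 = -2002 + 145 = -1857$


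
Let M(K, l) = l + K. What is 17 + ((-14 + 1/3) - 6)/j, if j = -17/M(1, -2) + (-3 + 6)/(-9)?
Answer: 791/50 ≈ 15.820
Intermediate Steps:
M(K, l) = K + l
j = 50/3 (j = -17/(1 - 2) + (-3 + 6)/(-9) = -17/(-1) + 3*(-1/9) = -17*(-1) - 1/3 = 17 - 1/3 = 50/3 ≈ 16.667)
17 + ((-14 + 1/3) - 6)/j = 17 + ((-14 + 1/3) - 6)/(50/3) = 17 + ((-14 + 1/3) - 6)*(3/50) = 17 + (-41/3 - 6)*(3/50) = 17 - 59/3*3/50 = 17 - 59/50 = 791/50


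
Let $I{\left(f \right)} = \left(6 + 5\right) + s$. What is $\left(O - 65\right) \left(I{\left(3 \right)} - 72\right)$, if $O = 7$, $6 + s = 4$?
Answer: $3654$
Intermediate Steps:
$s = -2$ ($s = -6 + 4 = -2$)
$I{\left(f \right)} = 9$ ($I{\left(f \right)} = \left(6 + 5\right) - 2 = 11 - 2 = 9$)
$\left(O - 65\right) \left(I{\left(3 \right)} - 72\right) = \left(7 - 65\right) \left(9 - 72\right) = \left(7 - 65\right) \left(-63\right) = \left(-58\right) \left(-63\right) = 3654$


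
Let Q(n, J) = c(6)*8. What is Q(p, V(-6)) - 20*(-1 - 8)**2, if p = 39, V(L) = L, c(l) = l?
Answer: -1572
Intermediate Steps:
Q(n, J) = 48 (Q(n, J) = 6*8 = 48)
Q(p, V(-6)) - 20*(-1 - 8)**2 = 48 - 20*(-1 - 8)**2 = 48 - 20*(-9)**2 = 48 - 20*81 = 48 - 1*1620 = 48 - 1620 = -1572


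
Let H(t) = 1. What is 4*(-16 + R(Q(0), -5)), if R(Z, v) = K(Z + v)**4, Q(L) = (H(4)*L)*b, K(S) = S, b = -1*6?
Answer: 2436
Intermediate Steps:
b = -6
Q(L) = -6*L (Q(L) = (1*L)*(-6) = L*(-6) = -6*L)
R(Z, v) = (Z + v)**4
4*(-16 + R(Q(0), -5)) = 4*(-16 + (-6*0 - 5)**4) = 4*(-16 + (0 - 5)**4) = 4*(-16 + (-5)**4) = 4*(-16 + 625) = 4*609 = 2436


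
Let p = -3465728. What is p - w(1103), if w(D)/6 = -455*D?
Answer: -454538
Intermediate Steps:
w(D) = -2730*D (w(D) = 6*(-455*D) = -2730*D)
p - w(1103) = -3465728 - (-2730)*1103 = -3465728 - 1*(-3011190) = -3465728 + 3011190 = -454538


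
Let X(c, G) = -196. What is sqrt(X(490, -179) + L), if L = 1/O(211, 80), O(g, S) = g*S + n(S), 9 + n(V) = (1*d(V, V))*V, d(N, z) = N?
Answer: I*sqrt(106141707165)/23271 ≈ 14.0*I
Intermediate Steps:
n(V) = -9 + V**2 (n(V) = -9 + (1*V)*V = -9 + V*V = -9 + V**2)
O(g, S) = -9 + S**2 + S*g (O(g, S) = g*S + (-9 + S**2) = S*g + (-9 + S**2) = -9 + S**2 + S*g)
L = 1/23271 (L = 1/(-9 + 80**2 + 80*211) = 1/(-9 + 6400 + 16880) = 1/23271 ≈ 4.2972e-5)
sqrt(X(490, -179) + L) = sqrt(-196 + 1/23271) = sqrt(-4561115/23271) = I*sqrt(106141707165)/23271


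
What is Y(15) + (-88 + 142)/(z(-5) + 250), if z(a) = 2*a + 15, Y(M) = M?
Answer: 1293/85 ≈ 15.212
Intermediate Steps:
z(a) = 15 + 2*a
Y(15) + (-88 + 142)/(z(-5) + 250) = 15 + (-88 + 142)/((15 + 2*(-5)) + 250) = 15 + 54/((15 - 10) + 250) = 15 + 54/(5 + 250) = 15 + 54/255 = 15 + 54*(1/255) = 15 + 18/85 = 1293/85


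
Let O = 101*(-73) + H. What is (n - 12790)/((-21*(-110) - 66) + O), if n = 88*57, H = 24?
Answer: 7774/5105 ≈ 1.5228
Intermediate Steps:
n = 5016
O = -7349 (O = 101*(-73) + 24 = -7373 + 24 = -7349)
(n - 12790)/((-21*(-110) - 66) + O) = (5016 - 12790)/((-21*(-110) - 66) - 7349) = -7774/((2310 - 66) - 7349) = -7774/(2244 - 7349) = -7774/(-5105) = -7774*(-1/5105) = 7774/5105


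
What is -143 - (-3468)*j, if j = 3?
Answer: 10261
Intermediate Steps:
-143 - (-3468)*j = -143 - (-3468)*3 = -143 - 68*(-153) = -143 + 10404 = 10261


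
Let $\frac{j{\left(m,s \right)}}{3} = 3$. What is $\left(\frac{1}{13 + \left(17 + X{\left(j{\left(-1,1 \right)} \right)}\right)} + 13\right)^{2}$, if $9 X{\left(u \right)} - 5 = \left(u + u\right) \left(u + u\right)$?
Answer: $\frac{60777616}{358801} \approx 169.39$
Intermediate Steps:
$j{\left(m,s \right)} = 9$ ($j{\left(m,s \right)} = 3 \cdot 3 = 9$)
$X{\left(u \right)} = \frac{5}{9} + \frac{4 u^{2}}{9}$ ($X{\left(u \right)} = \frac{5}{9} + \frac{\left(u + u\right) \left(u + u\right)}{9} = \frac{5}{9} + \frac{2 u 2 u}{9} = \frac{5}{9} + \frac{4 u^{2}}{9}$)
$\left(\frac{1}{13 + \left(17 + X{\left(j{\left(-1,1 \right)} \right)}\right)} + 13\right)^{2} = \left(\frac{1}{13 + \left(17 + \left(\frac{5}{9} + \frac{4 \cdot 9^{2}}{9}\right)\right)} + 13\right)^{2} = \left(\frac{1}{13 + \left(17 + \left(\frac{5}{9} + \frac{4}{9} \cdot 81\right)\right)} + 13\right)^{2} = \left(\frac{1}{13 + \left(17 + \left(\frac{5}{9} + 36\right)\right)} + 13\right)^{2} = \left(\frac{1}{13 + \left(17 + \frac{329}{9}\right)} + 13\right)^{2} = \left(\frac{1}{13 + \frac{482}{9}} + 13\right)^{2} = \left(\frac{1}{\frac{599}{9}} + 13\right)^{2} = \left(\frac{9}{599} + 13\right)^{2} = \left(\frac{7796}{599}\right)^{2} = \frac{60777616}{358801}$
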